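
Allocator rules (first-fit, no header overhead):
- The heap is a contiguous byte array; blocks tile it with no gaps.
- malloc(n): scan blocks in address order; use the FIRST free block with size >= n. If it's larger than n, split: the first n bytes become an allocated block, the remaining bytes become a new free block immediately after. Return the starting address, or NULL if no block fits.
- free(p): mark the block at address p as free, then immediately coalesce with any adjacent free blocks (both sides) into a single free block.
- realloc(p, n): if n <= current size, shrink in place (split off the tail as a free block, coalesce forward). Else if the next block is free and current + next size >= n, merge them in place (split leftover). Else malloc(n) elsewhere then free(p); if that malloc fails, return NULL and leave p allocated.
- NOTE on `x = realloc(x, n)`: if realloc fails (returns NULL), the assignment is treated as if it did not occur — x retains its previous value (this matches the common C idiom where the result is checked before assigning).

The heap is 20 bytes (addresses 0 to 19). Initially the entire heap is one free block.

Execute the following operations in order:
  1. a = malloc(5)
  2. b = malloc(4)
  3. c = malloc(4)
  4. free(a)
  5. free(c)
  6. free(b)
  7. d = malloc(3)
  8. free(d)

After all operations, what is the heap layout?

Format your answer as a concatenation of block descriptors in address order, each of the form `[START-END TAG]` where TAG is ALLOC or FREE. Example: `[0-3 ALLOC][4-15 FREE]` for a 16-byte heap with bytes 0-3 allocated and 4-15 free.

Op 1: a = malloc(5) -> a = 0; heap: [0-4 ALLOC][5-19 FREE]
Op 2: b = malloc(4) -> b = 5; heap: [0-4 ALLOC][5-8 ALLOC][9-19 FREE]
Op 3: c = malloc(4) -> c = 9; heap: [0-4 ALLOC][5-8 ALLOC][9-12 ALLOC][13-19 FREE]
Op 4: free(a) -> (freed a); heap: [0-4 FREE][5-8 ALLOC][9-12 ALLOC][13-19 FREE]
Op 5: free(c) -> (freed c); heap: [0-4 FREE][5-8 ALLOC][9-19 FREE]
Op 6: free(b) -> (freed b); heap: [0-19 FREE]
Op 7: d = malloc(3) -> d = 0; heap: [0-2 ALLOC][3-19 FREE]
Op 8: free(d) -> (freed d); heap: [0-19 FREE]

Answer: [0-19 FREE]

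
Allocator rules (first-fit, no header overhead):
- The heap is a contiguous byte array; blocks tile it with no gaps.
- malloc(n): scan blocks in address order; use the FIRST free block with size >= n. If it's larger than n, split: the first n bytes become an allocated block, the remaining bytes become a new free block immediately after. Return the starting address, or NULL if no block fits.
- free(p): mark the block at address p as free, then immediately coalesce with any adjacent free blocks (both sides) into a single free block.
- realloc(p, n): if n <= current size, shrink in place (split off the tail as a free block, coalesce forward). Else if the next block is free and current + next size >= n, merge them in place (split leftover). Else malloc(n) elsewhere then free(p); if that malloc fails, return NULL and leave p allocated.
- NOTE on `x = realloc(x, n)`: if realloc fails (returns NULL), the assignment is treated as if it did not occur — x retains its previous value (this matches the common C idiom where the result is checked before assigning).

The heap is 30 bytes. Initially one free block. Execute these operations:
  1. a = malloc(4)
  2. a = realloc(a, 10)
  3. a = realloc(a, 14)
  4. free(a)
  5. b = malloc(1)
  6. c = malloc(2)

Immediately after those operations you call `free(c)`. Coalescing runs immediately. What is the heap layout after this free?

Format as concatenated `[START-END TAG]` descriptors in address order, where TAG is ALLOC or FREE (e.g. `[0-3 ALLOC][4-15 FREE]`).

Answer: [0-0 ALLOC][1-29 FREE]

Derivation:
Op 1: a = malloc(4) -> a = 0; heap: [0-3 ALLOC][4-29 FREE]
Op 2: a = realloc(a, 10) -> a = 0; heap: [0-9 ALLOC][10-29 FREE]
Op 3: a = realloc(a, 14) -> a = 0; heap: [0-13 ALLOC][14-29 FREE]
Op 4: free(a) -> (freed a); heap: [0-29 FREE]
Op 5: b = malloc(1) -> b = 0; heap: [0-0 ALLOC][1-29 FREE]
Op 6: c = malloc(2) -> c = 1; heap: [0-0 ALLOC][1-2 ALLOC][3-29 FREE]
free(c): c = 1 -> block [1-2 ALLOC]; mark free, coalesce with adjacent free neighbors -> [0-0 ALLOC][1-29 FREE]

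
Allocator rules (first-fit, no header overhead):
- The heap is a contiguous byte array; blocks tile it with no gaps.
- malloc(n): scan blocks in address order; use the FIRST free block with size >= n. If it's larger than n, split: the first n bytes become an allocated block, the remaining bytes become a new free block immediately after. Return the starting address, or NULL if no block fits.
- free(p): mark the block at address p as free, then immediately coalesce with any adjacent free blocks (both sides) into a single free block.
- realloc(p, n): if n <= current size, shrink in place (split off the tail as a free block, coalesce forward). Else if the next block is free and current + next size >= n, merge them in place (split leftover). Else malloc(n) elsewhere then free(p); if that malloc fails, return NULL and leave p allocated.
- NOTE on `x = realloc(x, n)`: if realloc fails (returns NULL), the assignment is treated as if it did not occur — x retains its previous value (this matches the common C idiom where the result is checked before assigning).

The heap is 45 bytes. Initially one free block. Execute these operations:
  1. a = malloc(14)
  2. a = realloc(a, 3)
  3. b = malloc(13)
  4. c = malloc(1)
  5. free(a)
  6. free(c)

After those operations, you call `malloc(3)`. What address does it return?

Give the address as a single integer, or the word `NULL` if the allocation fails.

Answer: 0

Derivation:
Op 1: a = malloc(14) -> a = 0; heap: [0-13 ALLOC][14-44 FREE]
Op 2: a = realloc(a, 3) -> a = 0; heap: [0-2 ALLOC][3-44 FREE]
Op 3: b = malloc(13) -> b = 3; heap: [0-2 ALLOC][3-15 ALLOC][16-44 FREE]
Op 4: c = malloc(1) -> c = 16; heap: [0-2 ALLOC][3-15 ALLOC][16-16 ALLOC][17-44 FREE]
Op 5: free(a) -> (freed a); heap: [0-2 FREE][3-15 ALLOC][16-16 ALLOC][17-44 FREE]
Op 6: free(c) -> (freed c); heap: [0-2 FREE][3-15 ALLOC][16-44 FREE]
malloc(3): first-fit scan over [0-2 FREE][3-15 ALLOC][16-44 FREE] -> 0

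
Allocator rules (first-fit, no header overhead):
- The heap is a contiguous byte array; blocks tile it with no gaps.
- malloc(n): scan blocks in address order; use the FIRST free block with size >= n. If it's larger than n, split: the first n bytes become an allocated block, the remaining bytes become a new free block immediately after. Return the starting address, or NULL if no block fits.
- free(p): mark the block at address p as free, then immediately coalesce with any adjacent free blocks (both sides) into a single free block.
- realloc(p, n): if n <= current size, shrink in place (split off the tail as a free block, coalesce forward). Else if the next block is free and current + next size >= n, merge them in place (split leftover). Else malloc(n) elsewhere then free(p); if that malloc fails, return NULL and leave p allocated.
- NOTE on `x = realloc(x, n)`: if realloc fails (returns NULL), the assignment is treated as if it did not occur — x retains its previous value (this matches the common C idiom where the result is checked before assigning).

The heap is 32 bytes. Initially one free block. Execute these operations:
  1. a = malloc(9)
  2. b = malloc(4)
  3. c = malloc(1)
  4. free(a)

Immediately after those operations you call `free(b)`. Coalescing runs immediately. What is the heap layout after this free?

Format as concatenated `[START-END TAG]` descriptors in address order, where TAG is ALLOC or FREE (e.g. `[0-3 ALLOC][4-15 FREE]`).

Op 1: a = malloc(9) -> a = 0; heap: [0-8 ALLOC][9-31 FREE]
Op 2: b = malloc(4) -> b = 9; heap: [0-8 ALLOC][9-12 ALLOC][13-31 FREE]
Op 3: c = malloc(1) -> c = 13; heap: [0-8 ALLOC][9-12 ALLOC][13-13 ALLOC][14-31 FREE]
Op 4: free(a) -> (freed a); heap: [0-8 FREE][9-12 ALLOC][13-13 ALLOC][14-31 FREE]
free(b): b = 9 -> block [9-12 ALLOC]; mark free, coalesce with adjacent free neighbors -> [0-12 FREE][13-13 ALLOC][14-31 FREE]

Answer: [0-12 FREE][13-13 ALLOC][14-31 FREE]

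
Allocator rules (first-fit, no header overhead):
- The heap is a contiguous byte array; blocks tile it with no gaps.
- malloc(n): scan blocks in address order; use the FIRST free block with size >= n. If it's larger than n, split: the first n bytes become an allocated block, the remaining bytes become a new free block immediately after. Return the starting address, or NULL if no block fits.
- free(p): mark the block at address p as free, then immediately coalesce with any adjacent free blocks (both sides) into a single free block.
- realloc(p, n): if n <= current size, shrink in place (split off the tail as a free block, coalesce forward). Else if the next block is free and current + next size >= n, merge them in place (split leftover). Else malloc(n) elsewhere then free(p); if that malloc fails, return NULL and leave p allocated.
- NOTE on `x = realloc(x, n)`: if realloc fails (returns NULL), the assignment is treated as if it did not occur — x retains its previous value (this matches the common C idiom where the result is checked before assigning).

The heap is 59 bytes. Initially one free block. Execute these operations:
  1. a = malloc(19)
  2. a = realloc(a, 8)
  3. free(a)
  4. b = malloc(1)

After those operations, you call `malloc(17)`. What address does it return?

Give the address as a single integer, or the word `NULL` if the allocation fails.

Answer: 1

Derivation:
Op 1: a = malloc(19) -> a = 0; heap: [0-18 ALLOC][19-58 FREE]
Op 2: a = realloc(a, 8) -> a = 0; heap: [0-7 ALLOC][8-58 FREE]
Op 3: free(a) -> (freed a); heap: [0-58 FREE]
Op 4: b = malloc(1) -> b = 0; heap: [0-0 ALLOC][1-58 FREE]
malloc(17): first-fit scan over [0-0 ALLOC][1-58 FREE] -> 1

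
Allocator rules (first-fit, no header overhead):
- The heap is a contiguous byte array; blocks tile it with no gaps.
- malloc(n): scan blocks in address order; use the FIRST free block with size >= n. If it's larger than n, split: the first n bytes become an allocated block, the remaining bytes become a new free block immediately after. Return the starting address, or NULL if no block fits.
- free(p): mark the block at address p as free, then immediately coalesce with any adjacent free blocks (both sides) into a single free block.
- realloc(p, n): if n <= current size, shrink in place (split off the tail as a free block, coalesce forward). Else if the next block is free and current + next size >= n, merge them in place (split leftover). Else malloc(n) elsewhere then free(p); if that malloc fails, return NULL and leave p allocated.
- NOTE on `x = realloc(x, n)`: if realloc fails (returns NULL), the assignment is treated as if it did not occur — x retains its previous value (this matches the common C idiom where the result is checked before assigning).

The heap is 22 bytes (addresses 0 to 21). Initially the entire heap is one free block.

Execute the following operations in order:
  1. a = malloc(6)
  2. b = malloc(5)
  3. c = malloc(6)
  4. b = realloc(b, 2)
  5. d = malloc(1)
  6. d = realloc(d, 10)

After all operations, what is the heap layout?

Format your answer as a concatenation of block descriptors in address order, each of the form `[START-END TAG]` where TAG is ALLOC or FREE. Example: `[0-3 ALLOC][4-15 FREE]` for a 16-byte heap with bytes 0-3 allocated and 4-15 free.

Op 1: a = malloc(6) -> a = 0; heap: [0-5 ALLOC][6-21 FREE]
Op 2: b = malloc(5) -> b = 6; heap: [0-5 ALLOC][6-10 ALLOC][11-21 FREE]
Op 3: c = malloc(6) -> c = 11; heap: [0-5 ALLOC][6-10 ALLOC][11-16 ALLOC][17-21 FREE]
Op 4: b = realloc(b, 2) -> b = 6; heap: [0-5 ALLOC][6-7 ALLOC][8-10 FREE][11-16 ALLOC][17-21 FREE]
Op 5: d = malloc(1) -> d = 8; heap: [0-5 ALLOC][6-7 ALLOC][8-8 ALLOC][9-10 FREE][11-16 ALLOC][17-21 FREE]
Op 6: d = realloc(d, 10) -> NULL (d unchanged); heap: [0-5 ALLOC][6-7 ALLOC][8-8 ALLOC][9-10 FREE][11-16 ALLOC][17-21 FREE]

Answer: [0-5 ALLOC][6-7 ALLOC][8-8 ALLOC][9-10 FREE][11-16 ALLOC][17-21 FREE]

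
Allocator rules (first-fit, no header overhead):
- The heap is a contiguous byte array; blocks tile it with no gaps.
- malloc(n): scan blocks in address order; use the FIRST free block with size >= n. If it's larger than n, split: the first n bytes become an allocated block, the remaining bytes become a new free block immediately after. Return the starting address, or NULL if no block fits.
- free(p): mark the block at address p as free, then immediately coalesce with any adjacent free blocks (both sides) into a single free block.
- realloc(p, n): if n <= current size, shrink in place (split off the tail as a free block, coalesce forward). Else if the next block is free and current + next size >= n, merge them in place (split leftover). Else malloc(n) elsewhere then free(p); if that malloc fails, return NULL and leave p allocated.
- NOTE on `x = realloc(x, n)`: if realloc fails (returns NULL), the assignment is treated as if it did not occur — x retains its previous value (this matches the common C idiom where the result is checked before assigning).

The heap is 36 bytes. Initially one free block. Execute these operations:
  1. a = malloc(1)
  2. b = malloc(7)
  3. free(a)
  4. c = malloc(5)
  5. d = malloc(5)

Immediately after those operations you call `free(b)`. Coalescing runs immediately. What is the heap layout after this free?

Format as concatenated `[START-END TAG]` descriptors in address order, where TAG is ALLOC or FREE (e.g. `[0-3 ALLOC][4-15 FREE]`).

Answer: [0-7 FREE][8-12 ALLOC][13-17 ALLOC][18-35 FREE]

Derivation:
Op 1: a = malloc(1) -> a = 0; heap: [0-0 ALLOC][1-35 FREE]
Op 2: b = malloc(7) -> b = 1; heap: [0-0 ALLOC][1-7 ALLOC][8-35 FREE]
Op 3: free(a) -> (freed a); heap: [0-0 FREE][1-7 ALLOC][8-35 FREE]
Op 4: c = malloc(5) -> c = 8; heap: [0-0 FREE][1-7 ALLOC][8-12 ALLOC][13-35 FREE]
Op 5: d = malloc(5) -> d = 13; heap: [0-0 FREE][1-7 ALLOC][8-12 ALLOC][13-17 ALLOC][18-35 FREE]
free(b): b = 1 -> block [1-7 ALLOC]; mark free, coalesce with adjacent free neighbors -> [0-7 FREE][8-12 ALLOC][13-17 ALLOC][18-35 FREE]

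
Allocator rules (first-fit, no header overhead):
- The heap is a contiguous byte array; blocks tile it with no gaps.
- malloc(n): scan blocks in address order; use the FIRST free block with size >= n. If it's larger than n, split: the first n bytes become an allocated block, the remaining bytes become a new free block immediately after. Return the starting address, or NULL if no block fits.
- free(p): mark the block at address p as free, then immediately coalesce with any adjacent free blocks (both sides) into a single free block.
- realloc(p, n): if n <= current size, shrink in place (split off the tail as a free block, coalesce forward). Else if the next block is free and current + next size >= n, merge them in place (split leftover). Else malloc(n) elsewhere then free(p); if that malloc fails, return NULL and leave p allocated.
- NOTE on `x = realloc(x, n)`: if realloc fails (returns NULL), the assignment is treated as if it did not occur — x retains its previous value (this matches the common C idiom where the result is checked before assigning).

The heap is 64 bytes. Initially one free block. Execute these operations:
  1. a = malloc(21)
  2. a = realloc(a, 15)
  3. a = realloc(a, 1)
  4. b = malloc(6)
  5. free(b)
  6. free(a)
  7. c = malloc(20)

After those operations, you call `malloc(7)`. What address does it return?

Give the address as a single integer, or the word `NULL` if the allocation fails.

Answer: 20

Derivation:
Op 1: a = malloc(21) -> a = 0; heap: [0-20 ALLOC][21-63 FREE]
Op 2: a = realloc(a, 15) -> a = 0; heap: [0-14 ALLOC][15-63 FREE]
Op 3: a = realloc(a, 1) -> a = 0; heap: [0-0 ALLOC][1-63 FREE]
Op 4: b = malloc(6) -> b = 1; heap: [0-0 ALLOC][1-6 ALLOC][7-63 FREE]
Op 5: free(b) -> (freed b); heap: [0-0 ALLOC][1-63 FREE]
Op 6: free(a) -> (freed a); heap: [0-63 FREE]
Op 7: c = malloc(20) -> c = 0; heap: [0-19 ALLOC][20-63 FREE]
malloc(7): first-fit scan over [0-19 ALLOC][20-63 FREE] -> 20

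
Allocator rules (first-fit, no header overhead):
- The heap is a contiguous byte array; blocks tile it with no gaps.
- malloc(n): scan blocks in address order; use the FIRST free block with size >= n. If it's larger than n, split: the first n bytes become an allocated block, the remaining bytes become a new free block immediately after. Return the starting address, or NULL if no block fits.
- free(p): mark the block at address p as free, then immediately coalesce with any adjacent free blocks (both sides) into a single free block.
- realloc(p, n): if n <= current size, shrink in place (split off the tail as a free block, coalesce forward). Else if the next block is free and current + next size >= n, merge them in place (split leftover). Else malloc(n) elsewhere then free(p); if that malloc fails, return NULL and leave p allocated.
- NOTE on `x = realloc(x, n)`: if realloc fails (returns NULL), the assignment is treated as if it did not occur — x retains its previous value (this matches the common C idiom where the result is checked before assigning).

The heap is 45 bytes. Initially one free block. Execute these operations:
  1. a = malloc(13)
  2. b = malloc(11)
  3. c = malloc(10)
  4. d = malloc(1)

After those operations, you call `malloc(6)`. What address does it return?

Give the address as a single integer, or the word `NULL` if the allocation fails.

Answer: 35

Derivation:
Op 1: a = malloc(13) -> a = 0; heap: [0-12 ALLOC][13-44 FREE]
Op 2: b = malloc(11) -> b = 13; heap: [0-12 ALLOC][13-23 ALLOC][24-44 FREE]
Op 3: c = malloc(10) -> c = 24; heap: [0-12 ALLOC][13-23 ALLOC][24-33 ALLOC][34-44 FREE]
Op 4: d = malloc(1) -> d = 34; heap: [0-12 ALLOC][13-23 ALLOC][24-33 ALLOC][34-34 ALLOC][35-44 FREE]
malloc(6): first-fit scan over [0-12 ALLOC][13-23 ALLOC][24-33 ALLOC][34-34 ALLOC][35-44 FREE] -> 35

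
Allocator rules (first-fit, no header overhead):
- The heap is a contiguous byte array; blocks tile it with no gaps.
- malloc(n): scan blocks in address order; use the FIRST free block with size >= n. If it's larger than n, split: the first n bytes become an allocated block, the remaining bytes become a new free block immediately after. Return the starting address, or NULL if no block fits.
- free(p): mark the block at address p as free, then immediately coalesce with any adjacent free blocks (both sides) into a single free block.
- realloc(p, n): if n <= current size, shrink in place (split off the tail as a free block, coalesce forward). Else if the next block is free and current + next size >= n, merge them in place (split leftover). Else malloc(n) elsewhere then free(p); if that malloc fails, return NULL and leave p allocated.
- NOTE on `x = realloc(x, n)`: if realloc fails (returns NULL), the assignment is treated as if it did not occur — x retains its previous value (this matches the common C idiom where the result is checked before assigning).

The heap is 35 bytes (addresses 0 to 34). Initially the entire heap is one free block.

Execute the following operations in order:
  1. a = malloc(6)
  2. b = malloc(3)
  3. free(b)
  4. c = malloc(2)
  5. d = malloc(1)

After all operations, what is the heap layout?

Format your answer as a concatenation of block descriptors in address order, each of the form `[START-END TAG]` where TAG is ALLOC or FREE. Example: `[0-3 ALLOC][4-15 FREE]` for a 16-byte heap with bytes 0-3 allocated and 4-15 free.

Op 1: a = malloc(6) -> a = 0; heap: [0-5 ALLOC][6-34 FREE]
Op 2: b = malloc(3) -> b = 6; heap: [0-5 ALLOC][6-8 ALLOC][9-34 FREE]
Op 3: free(b) -> (freed b); heap: [0-5 ALLOC][6-34 FREE]
Op 4: c = malloc(2) -> c = 6; heap: [0-5 ALLOC][6-7 ALLOC][8-34 FREE]
Op 5: d = malloc(1) -> d = 8; heap: [0-5 ALLOC][6-7 ALLOC][8-8 ALLOC][9-34 FREE]

Answer: [0-5 ALLOC][6-7 ALLOC][8-8 ALLOC][9-34 FREE]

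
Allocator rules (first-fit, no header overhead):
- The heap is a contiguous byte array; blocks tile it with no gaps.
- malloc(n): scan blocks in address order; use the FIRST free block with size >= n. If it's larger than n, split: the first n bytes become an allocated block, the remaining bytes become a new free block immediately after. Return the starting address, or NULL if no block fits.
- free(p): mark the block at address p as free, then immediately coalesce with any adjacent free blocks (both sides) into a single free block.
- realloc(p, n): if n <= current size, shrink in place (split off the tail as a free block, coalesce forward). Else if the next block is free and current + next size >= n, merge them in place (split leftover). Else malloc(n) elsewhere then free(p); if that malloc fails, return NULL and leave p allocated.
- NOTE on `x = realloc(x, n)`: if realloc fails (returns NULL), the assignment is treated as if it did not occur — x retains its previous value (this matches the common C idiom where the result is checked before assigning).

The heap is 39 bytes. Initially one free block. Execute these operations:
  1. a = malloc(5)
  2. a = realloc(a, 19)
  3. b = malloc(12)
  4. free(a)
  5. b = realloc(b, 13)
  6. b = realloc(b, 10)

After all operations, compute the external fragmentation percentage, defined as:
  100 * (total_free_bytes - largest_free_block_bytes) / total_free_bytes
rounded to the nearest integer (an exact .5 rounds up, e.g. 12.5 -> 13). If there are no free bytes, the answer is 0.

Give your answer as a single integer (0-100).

Answer: 34

Derivation:
Op 1: a = malloc(5) -> a = 0; heap: [0-4 ALLOC][5-38 FREE]
Op 2: a = realloc(a, 19) -> a = 0; heap: [0-18 ALLOC][19-38 FREE]
Op 3: b = malloc(12) -> b = 19; heap: [0-18 ALLOC][19-30 ALLOC][31-38 FREE]
Op 4: free(a) -> (freed a); heap: [0-18 FREE][19-30 ALLOC][31-38 FREE]
Op 5: b = realloc(b, 13) -> b = 19; heap: [0-18 FREE][19-31 ALLOC][32-38 FREE]
Op 6: b = realloc(b, 10) -> b = 19; heap: [0-18 FREE][19-28 ALLOC][29-38 FREE]
Free blocks: [19 10] total_free=29 largest=19 -> 100*(29-19)/29 = 1000/29 ≈ 34.483 -> rounds to 34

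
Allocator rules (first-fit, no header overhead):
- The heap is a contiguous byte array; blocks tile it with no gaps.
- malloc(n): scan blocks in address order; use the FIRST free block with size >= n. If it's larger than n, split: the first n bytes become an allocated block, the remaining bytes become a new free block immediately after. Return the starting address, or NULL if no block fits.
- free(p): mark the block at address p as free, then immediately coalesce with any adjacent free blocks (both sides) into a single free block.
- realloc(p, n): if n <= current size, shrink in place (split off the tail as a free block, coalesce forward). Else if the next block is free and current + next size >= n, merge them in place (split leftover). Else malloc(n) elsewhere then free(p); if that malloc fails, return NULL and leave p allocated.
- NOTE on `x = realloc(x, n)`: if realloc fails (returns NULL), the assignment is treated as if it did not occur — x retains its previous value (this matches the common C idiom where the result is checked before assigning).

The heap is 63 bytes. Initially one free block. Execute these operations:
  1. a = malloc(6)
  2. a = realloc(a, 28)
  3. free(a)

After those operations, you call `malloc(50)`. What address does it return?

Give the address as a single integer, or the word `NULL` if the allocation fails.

Op 1: a = malloc(6) -> a = 0; heap: [0-5 ALLOC][6-62 FREE]
Op 2: a = realloc(a, 28) -> a = 0; heap: [0-27 ALLOC][28-62 FREE]
Op 3: free(a) -> (freed a); heap: [0-62 FREE]
malloc(50): first-fit scan over [0-62 FREE] -> 0

Answer: 0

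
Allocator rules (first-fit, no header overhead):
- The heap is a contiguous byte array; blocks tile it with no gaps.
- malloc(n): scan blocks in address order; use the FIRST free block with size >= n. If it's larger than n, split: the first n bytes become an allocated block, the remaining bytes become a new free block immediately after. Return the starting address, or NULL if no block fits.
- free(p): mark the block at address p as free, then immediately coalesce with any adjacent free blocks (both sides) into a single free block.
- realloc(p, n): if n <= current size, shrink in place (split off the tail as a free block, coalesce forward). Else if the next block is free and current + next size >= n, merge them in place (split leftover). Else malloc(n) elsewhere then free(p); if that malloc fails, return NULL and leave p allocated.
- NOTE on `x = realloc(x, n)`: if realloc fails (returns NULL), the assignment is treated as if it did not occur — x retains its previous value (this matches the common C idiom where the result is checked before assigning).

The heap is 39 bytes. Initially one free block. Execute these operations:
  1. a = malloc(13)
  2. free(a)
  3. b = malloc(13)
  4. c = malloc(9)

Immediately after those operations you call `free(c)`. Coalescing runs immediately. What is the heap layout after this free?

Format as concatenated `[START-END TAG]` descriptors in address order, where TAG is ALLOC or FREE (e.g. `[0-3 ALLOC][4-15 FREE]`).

Op 1: a = malloc(13) -> a = 0; heap: [0-12 ALLOC][13-38 FREE]
Op 2: free(a) -> (freed a); heap: [0-38 FREE]
Op 3: b = malloc(13) -> b = 0; heap: [0-12 ALLOC][13-38 FREE]
Op 4: c = malloc(9) -> c = 13; heap: [0-12 ALLOC][13-21 ALLOC][22-38 FREE]
free(c): c = 13 -> block [13-21 ALLOC]; mark free, coalesce with adjacent free neighbors -> [0-12 ALLOC][13-38 FREE]

Answer: [0-12 ALLOC][13-38 FREE]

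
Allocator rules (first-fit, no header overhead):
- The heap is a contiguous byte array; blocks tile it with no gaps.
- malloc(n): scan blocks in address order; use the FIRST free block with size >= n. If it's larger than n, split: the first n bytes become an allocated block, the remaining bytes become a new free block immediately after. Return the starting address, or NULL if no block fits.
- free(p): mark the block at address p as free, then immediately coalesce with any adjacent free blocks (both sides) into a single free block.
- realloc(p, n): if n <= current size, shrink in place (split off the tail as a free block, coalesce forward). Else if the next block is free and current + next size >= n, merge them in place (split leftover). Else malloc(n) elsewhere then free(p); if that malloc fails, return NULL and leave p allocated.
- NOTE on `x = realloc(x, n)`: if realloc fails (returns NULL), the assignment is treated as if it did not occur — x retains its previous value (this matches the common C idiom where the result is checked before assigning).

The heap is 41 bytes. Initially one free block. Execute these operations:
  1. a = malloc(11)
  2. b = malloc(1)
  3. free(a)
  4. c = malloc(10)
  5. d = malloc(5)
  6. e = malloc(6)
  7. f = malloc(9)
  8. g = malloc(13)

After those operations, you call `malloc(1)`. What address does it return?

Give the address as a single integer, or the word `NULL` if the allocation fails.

Answer: 10

Derivation:
Op 1: a = malloc(11) -> a = 0; heap: [0-10 ALLOC][11-40 FREE]
Op 2: b = malloc(1) -> b = 11; heap: [0-10 ALLOC][11-11 ALLOC][12-40 FREE]
Op 3: free(a) -> (freed a); heap: [0-10 FREE][11-11 ALLOC][12-40 FREE]
Op 4: c = malloc(10) -> c = 0; heap: [0-9 ALLOC][10-10 FREE][11-11 ALLOC][12-40 FREE]
Op 5: d = malloc(5) -> d = 12; heap: [0-9 ALLOC][10-10 FREE][11-11 ALLOC][12-16 ALLOC][17-40 FREE]
Op 6: e = malloc(6) -> e = 17; heap: [0-9 ALLOC][10-10 FREE][11-11 ALLOC][12-16 ALLOC][17-22 ALLOC][23-40 FREE]
Op 7: f = malloc(9) -> f = 23; heap: [0-9 ALLOC][10-10 FREE][11-11 ALLOC][12-16 ALLOC][17-22 ALLOC][23-31 ALLOC][32-40 FREE]
Op 8: g = malloc(13) -> g = NULL; heap: [0-9 ALLOC][10-10 FREE][11-11 ALLOC][12-16 ALLOC][17-22 ALLOC][23-31 ALLOC][32-40 FREE]
malloc(1): first-fit scan over [0-9 ALLOC][10-10 FREE][11-11 ALLOC][12-16 ALLOC][17-22 ALLOC][23-31 ALLOC][32-40 FREE] -> 10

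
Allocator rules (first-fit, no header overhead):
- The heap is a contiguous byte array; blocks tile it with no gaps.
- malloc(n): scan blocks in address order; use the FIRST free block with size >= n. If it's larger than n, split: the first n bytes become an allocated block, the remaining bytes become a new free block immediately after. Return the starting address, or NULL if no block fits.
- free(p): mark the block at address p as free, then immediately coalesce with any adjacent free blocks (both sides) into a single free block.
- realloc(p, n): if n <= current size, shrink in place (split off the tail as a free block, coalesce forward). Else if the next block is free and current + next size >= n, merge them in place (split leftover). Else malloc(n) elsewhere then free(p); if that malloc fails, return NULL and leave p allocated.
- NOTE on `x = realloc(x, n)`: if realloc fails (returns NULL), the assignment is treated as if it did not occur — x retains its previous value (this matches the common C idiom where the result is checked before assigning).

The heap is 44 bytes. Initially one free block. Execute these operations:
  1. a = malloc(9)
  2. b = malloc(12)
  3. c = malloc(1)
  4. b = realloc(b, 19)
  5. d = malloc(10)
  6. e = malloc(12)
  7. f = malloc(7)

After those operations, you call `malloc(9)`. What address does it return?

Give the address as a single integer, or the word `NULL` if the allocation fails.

Answer: NULL

Derivation:
Op 1: a = malloc(9) -> a = 0; heap: [0-8 ALLOC][9-43 FREE]
Op 2: b = malloc(12) -> b = 9; heap: [0-8 ALLOC][9-20 ALLOC][21-43 FREE]
Op 3: c = malloc(1) -> c = 21; heap: [0-8 ALLOC][9-20 ALLOC][21-21 ALLOC][22-43 FREE]
Op 4: b = realloc(b, 19) -> b = 22; heap: [0-8 ALLOC][9-20 FREE][21-21 ALLOC][22-40 ALLOC][41-43 FREE]
Op 5: d = malloc(10) -> d = 9; heap: [0-8 ALLOC][9-18 ALLOC][19-20 FREE][21-21 ALLOC][22-40 ALLOC][41-43 FREE]
Op 6: e = malloc(12) -> e = NULL; heap: [0-8 ALLOC][9-18 ALLOC][19-20 FREE][21-21 ALLOC][22-40 ALLOC][41-43 FREE]
Op 7: f = malloc(7) -> f = NULL; heap: [0-8 ALLOC][9-18 ALLOC][19-20 FREE][21-21 ALLOC][22-40 ALLOC][41-43 FREE]
malloc(9): first-fit scan over [0-8 ALLOC][9-18 ALLOC][19-20 FREE][21-21 ALLOC][22-40 ALLOC][41-43 FREE] -> NULL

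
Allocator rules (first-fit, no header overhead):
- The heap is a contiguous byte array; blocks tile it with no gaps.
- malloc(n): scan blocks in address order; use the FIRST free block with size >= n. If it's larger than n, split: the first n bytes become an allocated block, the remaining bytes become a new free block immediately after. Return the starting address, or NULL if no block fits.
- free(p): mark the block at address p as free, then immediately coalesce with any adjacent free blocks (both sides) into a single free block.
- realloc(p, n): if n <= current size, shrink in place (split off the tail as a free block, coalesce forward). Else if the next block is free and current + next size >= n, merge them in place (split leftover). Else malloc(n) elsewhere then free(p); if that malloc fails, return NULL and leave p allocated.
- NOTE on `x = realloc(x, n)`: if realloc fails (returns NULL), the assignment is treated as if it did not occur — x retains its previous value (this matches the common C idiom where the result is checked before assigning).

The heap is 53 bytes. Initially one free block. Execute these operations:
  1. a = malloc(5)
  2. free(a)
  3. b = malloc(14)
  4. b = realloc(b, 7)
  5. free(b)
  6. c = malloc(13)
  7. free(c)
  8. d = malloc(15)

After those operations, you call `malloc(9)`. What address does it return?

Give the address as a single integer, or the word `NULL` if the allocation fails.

Answer: 15

Derivation:
Op 1: a = malloc(5) -> a = 0; heap: [0-4 ALLOC][5-52 FREE]
Op 2: free(a) -> (freed a); heap: [0-52 FREE]
Op 3: b = malloc(14) -> b = 0; heap: [0-13 ALLOC][14-52 FREE]
Op 4: b = realloc(b, 7) -> b = 0; heap: [0-6 ALLOC][7-52 FREE]
Op 5: free(b) -> (freed b); heap: [0-52 FREE]
Op 6: c = malloc(13) -> c = 0; heap: [0-12 ALLOC][13-52 FREE]
Op 7: free(c) -> (freed c); heap: [0-52 FREE]
Op 8: d = malloc(15) -> d = 0; heap: [0-14 ALLOC][15-52 FREE]
malloc(9): first-fit scan over [0-14 ALLOC][15-52 FREE] -> 15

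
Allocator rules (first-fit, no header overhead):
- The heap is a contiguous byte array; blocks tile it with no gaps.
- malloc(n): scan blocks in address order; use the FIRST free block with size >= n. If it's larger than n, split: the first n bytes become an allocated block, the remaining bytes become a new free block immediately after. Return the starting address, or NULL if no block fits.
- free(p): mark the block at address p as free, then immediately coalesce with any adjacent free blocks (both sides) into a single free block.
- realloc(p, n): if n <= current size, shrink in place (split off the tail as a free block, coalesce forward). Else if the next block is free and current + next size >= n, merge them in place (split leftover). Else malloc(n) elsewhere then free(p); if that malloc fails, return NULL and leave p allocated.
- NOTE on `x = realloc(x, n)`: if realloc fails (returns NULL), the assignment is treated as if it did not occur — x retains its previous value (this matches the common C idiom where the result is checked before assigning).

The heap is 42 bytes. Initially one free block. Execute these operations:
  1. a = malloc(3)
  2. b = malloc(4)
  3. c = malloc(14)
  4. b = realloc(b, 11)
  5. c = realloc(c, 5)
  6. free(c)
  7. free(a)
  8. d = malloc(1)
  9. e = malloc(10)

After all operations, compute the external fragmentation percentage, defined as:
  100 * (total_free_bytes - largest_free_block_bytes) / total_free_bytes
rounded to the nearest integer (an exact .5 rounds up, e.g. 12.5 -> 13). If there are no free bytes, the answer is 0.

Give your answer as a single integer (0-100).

Answer: 50

Derivation:
Op 1: a = malloc(3) -> a = 0; heap: [0-2 ALLOC][3-41 FREE]
Op 2: b = malloc(4) -> b = 3; heap: [0-2 ALLOC][3-6 ALLOC][7-41 FREE]
Op 3: c = malloc(14) -> c = 7; heap: [0-2 ALLOC][3-6 ALLOC][7-20 ALLOC][21-41 FREE]
Op 4: b = realloc(b, 11) -> b = 21; heap: [0-2 ALLOC][3-6 FREE][7-20 ALLOC][21-31 ALLOC][32-41 FREE]
Op 5: c = realloc(c, 5) -> c = 7; heap: [0-2 ALLOC][3-6 FREE][7-11 ALLOC][12-20 FREE][21-31 ALLOC][32-41 FREE]
Op 6: free(c) -> (freed c); heap: [0-2 ALLOC][3-20 FREE][21-31 ALLOC][32-41 FREE]
Op 7: free(a) -> (freed a); heap: [0-20 FREE][21-31 ALLOC][32-41 FREE]
Op 8: d = malloc(1) -> d = 0; heap: [0-0 ALLOC][1-20 FREE][21-31 ALLOC][32-41 FREE]
Op 9: e = malloc(10) -> e = 1; heap: [0-0 ALLOC][1-10 ALLOC][11-20 FREE][21-31 ALLOC][32-41 FREE]
Free blocks: [10 10] total_free=20 largest=10 -> 100*(20-10)/20 = 1000/20 = 50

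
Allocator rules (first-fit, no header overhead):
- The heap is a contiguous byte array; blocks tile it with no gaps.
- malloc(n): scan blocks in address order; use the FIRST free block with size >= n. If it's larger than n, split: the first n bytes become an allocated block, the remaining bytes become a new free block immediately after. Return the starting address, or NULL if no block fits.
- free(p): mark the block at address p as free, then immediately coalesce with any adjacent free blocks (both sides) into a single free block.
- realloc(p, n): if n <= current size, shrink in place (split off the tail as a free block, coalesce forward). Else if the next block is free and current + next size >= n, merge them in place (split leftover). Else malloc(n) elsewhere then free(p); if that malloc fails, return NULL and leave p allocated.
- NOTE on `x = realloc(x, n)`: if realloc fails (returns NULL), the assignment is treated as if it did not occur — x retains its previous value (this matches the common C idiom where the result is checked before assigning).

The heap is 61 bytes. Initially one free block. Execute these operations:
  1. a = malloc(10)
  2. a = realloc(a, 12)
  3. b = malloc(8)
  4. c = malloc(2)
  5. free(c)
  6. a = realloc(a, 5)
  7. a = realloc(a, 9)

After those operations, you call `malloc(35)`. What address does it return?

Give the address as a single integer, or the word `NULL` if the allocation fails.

Answer: 20

Derivation:
Op 1: a = malloc(10) -> a = 0; heap: [0-9 ALLOC][10-60 FREE]
Op 2: a = realloc(a, 12) -> a = 0; heap: [0-11 ALLOC][12-60 FREE]
Op 3: b = malloc(8) -> b = 12; heap: [0-11 ALLOC][12-19 ALLOC][20-60 FREE]
Op 4: c = malloc(2) -> c = 20; heap: [0-11 ALLOC][12-19 ALLOC][20-21 ALLOC][22-60 FREE]
Op 5: free(c) -> (freed c); heap: [0-11 ALLOC][12-19 ALLOC][20-60 FREE]
Op 6: a = realloc(a, 5) -> a = 0; heap: [0-4 ALLOC][5-11 FREE][12-19 ALLOC][20-60 FREE]
Op 7: a = realloc(a, 9) -> a = 0; heap: [0-8 ALLOC][9-11 FREE][12-19 ALLOC][20-60 FREE]
malloc(35): first-fit scan over [0-8 ALLOC][9-11 FREE][12-19 ALLOC][20-60 FREE] -> 20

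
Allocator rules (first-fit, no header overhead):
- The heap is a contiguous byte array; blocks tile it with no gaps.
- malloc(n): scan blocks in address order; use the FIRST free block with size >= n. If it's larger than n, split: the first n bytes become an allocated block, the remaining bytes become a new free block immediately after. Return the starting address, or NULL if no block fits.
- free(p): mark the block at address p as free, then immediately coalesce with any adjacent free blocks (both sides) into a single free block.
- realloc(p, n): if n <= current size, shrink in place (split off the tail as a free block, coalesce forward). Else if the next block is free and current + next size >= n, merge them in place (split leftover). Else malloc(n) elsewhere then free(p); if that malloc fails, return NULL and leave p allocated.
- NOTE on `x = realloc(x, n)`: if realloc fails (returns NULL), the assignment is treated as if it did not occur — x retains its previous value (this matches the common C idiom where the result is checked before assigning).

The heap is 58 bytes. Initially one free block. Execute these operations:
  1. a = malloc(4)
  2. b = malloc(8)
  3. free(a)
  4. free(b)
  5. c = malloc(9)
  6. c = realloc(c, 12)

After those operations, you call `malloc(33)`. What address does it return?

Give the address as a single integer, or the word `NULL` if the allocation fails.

Answer: 12

Derivation:
Op 1: a = malloc(4) -> a = 0; heap: [0-3 ALLOC][4-57 FREE]
Op 2: b = malloc(8) -> b = 4; heap: [0-3 ALLOC][4-11 ALLOC][12-57 FREE]
Op 3: free(a) -> (freed a); heap: [0-3 FREE][4-11 ALLOC][12-57 FREE]
Op 4: free(b) -> (freed b); heap: [0-57 FREE]
Op 5: c = malloc(9) -> c = 0; heap: [0-8 ALLOC][9-57 FREE]
Op 6: c = realloc(c, 12) -> c = 0; heap: [0-11 ALLOC][12-57 FREE]
malloc(33): first-fit scan over [0-11 ALLOC][12-57 FREE] -> 12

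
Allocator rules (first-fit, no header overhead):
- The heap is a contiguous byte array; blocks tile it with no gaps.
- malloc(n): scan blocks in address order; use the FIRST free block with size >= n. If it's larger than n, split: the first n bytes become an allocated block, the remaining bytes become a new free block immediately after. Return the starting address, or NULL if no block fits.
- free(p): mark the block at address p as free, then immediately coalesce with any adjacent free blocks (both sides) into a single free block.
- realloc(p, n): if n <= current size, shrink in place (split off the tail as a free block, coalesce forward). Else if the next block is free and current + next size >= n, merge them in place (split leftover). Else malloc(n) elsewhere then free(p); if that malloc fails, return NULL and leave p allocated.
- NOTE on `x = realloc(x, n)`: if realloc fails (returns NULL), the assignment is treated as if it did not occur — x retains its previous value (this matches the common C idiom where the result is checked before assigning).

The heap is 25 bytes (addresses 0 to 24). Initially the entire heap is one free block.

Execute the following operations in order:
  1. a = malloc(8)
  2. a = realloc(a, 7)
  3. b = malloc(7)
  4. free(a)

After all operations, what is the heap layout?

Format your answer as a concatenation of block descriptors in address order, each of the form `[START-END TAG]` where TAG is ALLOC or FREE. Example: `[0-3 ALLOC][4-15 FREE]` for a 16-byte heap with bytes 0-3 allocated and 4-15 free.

Op 1: a = malloc(8) -> a = 0; heap: [0-7 ALLOC][8-24 FREE]
Op 2: a = realloc(a, 7) -> a = 0; heap: [0-6 ALLOC][7-24 FREE]
Op 3: b = malloc(7) -> b = 7; heap: [0-6 ALLOC][7-13 ALLOC][14-24 FREE]
Op 4: free(a) -> (freed a); heap: [0-6 FREE][7-13 ALLOC][14-24 FREE]

Answer: [0-6 FREE][7-13 ALLOC][14-24 FREE]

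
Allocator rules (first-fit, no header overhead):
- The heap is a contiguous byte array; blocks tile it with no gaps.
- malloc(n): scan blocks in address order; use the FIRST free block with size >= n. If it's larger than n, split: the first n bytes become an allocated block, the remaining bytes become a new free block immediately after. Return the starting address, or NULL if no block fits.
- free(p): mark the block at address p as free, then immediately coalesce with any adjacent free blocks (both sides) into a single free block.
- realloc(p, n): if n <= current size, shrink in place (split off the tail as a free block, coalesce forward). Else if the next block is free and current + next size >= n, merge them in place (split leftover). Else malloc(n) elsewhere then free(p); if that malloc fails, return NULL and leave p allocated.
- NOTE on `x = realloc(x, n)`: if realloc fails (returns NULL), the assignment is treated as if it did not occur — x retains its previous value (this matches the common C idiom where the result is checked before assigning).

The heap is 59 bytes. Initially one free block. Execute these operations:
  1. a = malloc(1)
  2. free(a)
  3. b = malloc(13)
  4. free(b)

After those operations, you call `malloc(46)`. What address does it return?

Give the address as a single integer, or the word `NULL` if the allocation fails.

Op 1: a = malloc(1) -> a = 0; heap: [0-0 ALLOC][1-58 FREE]
Op 2: free(a) -> (freed a); heap: [0-58 FREE]
Op 3: b = malloc(13) -> b = 0; heap: [0-12 ALLOC][13-58 FREE]
Op 4: free(b) -> (freed b); heap: [0-58 FREE]
malloc(46): first-fit scan over [0-58 FREE] -> 0

Answer: 0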